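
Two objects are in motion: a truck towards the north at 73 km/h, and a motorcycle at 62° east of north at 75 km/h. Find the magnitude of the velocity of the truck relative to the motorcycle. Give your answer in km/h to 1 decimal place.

Taking east as x and north as y: truck velocity = (0.000, 73.000) km/h; motorcycle velocity = (66.221, 35.210) km/h.
Velocity of truck relative to motorcycle = (0.000, 73.000) − (66.221, 35.210) = (-66.221, 37.790) km/h.
Magnitude = |(-66.221, 37.790)| = 76.245 km/h.

76.2 km/h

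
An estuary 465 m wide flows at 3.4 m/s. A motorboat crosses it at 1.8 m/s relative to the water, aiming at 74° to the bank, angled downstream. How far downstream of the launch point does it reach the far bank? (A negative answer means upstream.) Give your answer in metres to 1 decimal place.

1047.1 m

Perpendicular speed = 1.730 m/s; crossing time = 465 / 1.730 = 268.744 s.
Net downstream speed = 3.896 m/s.
Drift = 3.896 × 268.744 = 1047.066 m (downstream).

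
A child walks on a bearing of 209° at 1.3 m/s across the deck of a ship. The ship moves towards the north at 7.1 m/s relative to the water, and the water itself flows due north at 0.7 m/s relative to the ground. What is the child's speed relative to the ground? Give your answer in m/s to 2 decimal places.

In east/north components (m/s): child relative to ship = (-0.630, -1.137); ship relative to water = (0.000, 7.100); water relative to ground = (0.000, 0.700).
Sum = (-0.630, 6.663) m/s.
Speed = |(-0.630, 6.663)| = 6.693 m/s.

6.69 m/s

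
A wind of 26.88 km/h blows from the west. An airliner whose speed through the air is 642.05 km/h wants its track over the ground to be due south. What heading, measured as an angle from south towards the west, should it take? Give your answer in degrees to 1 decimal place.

2.4°

The wind pushes perpendicular to the desired track; the heading must have a component into the wind equal to 26.88 km/h: 642.05 sin θ = 26.88.
sin θ = 0.0419, so θ = 2.399°.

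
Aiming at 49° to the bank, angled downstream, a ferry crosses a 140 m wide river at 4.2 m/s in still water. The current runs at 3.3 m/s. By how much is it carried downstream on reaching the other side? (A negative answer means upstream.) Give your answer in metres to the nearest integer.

Perpendicular speed = 3.170 m/s; crossing time = 140 / 3.170 = 44.167 s.
Net downstream speed = 6.055 m/s.
Drift = 6.055 × 44.167 = 267.452 m (downstream).

267 m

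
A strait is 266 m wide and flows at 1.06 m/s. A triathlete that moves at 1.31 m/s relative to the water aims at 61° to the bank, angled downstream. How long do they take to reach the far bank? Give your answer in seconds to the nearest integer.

The component of the triathlete's velocity perpendicular to the bank is 1.31 × sin 61° = 1.146 m/s.
Only the cross-stream component determines the crossing time; the current contributes nothing perpendicular to the bank.
Time = 266 / 1.146 = 232.162 s.

232 s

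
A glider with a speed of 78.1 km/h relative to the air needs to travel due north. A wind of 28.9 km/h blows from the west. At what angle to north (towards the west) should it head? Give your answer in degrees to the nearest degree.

22°

The wind pushes perpendicular to the desired track; the heading must have a component into the wind equal to 28.9 km/h: 78.1 sin θ = 28.9.
sin θ = 0.3700, so θ = 21.718°.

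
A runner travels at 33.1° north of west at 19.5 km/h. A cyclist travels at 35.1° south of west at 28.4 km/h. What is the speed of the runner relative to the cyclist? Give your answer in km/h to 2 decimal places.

Taking east as x and north as y: runner velocity = (-16.336, 10.649) km/h; cyclist velocity = (-23.235, -16.330) km/h.
Velocity of runner relative to cyclist = (-16.336, 10.649) − (-23.235, -16.330) = (6.900, 26.979) km/h.
Magnitude = |(6.900, 26.979)| = 27.847 km/h.

27.85 km/h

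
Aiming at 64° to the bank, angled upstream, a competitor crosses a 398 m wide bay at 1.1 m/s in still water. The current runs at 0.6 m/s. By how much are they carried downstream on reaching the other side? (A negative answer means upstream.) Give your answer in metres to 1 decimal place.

47.4 m

Perpendicular speed = 0.989 m/s; crossing time = 398 / 0.989 = 402.560 s.
Net downstream speed = 0.118 m/s.
Drift = 0.118 × 402.560 = 47.418 m (downstream).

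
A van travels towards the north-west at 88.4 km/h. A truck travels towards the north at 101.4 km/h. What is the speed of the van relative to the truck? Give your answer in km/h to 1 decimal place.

73.6 km/h

Taking east as x and north as y: van velocity = (-62.508, 62.508) km/h; truck velocity = (0.000, 101.400) km/h.
Velocity of van relative to truck = (-62.508, 62.508) − (0.000, 101.400) = (-62.508, -38.892) km/h.
Magnitude = |(-62.508, -38.892)| = 73.620 km/h.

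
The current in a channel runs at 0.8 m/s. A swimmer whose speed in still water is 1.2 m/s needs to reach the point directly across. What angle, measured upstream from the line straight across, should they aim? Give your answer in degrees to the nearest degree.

To cancel the current, the upstream component of the swimmer's velocity must equal the flow: 1.2 sin θ = 0.8.
sin θ = 0.8 / 1.2 = 0.6667.
θ = arcsin(0.6667) = 41.810°.

42°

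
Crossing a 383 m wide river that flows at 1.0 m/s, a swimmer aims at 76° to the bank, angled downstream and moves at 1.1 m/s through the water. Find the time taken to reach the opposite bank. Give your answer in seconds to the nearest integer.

359 s

The component of the swimmer's velocity perpendicular to the bank is 1.1 × sin 76° = 1.067 m/s.
The flow acts along the bank and has no component across it.
Time = 383 / 1.067 = 358.841 s.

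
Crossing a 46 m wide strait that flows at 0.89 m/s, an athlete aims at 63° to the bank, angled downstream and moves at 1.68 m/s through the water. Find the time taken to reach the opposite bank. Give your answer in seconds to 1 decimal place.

30.7 s

The component of the athlete's velocity perpendicular to the bank is 1.68 × sin 63° = 1.497 m/s.
Only the cross-stream component determines the crossing time; the current contributes nothing perpendicular to the bank.
Time = 46 / 1.497 = 30.730 s.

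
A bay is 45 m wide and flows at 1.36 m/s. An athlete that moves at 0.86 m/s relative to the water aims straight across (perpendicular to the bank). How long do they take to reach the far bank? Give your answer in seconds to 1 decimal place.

The component of the athlete's velocity perpendicular to the bank is 0.86 m/s.
The current is parallel to the bank, so it does not affect the crossing time.
Time = 45 / 0.860 = 52.326 s.

52.3 s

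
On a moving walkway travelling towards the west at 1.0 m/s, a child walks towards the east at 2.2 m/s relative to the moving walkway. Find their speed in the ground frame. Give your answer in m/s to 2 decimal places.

Taking east as x and north as y: moving walkway velocity = (-1.000, 0.000) m/s; child velocity relative to moving walkway = (2.200, 0.000) m/s.
Velocity relative to ground = (-1.000, 0.000) + (2.200, 0.000) = (1.200, 0.000) m/s.
Speed = |(1.200, 0.000)| = 1.200 m/s.

1.20 m/s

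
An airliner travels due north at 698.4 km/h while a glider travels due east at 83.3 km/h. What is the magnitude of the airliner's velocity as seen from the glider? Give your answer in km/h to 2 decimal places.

Taking east as x and north as y: airliner velocity = (0.000, 698.400) km/h; glider velocity = (83.300, 0.000) km/h.
Velocity of airliner relative to glider = (0.000, 698.400) − (83.300, 0.000) = (-83.300, 698.400) km/h.
Magnitude = |(-83.300, 698.400)| = 703.350 km/h.

703.35 km/h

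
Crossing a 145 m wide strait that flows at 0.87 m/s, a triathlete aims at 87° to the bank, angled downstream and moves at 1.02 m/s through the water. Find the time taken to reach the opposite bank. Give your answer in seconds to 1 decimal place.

The component of the triathlete's velocity perpendicular to the bank is 1.02 × sin 87° = 1.019 m/s.
The current is parallel to the bank, so it does not affect the crossing time.
Time = 145 / 1.019 = 142.352 s.

142.4 s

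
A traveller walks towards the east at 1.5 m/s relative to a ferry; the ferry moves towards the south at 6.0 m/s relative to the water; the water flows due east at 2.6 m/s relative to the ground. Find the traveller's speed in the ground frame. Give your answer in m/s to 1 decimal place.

In east/north components (m/s): traveller relative to ferry = (1.500, 0.000); ferry relative to water = (0.000, -6.000); water relative to ground = (2.600, 0.000).
Sum = (4.100, -6.000) m/s.
Speed = |(4.100, -6.000)| = 7.267 m/s.

7.3 m/s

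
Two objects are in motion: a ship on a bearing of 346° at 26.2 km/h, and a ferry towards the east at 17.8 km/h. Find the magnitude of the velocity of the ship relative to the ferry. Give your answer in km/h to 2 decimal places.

Taking east as x and north as y: ship velocity = (-6.338, 25.422) km/h; ferry velocity = (17.800, 0.000) km/h.
Velocity of ship relative to ferry = (-6.338, 25.422) − (17.800, 0.000) = (-24.138, 25.422) km/h.
Magnitude = |(-24.138, 25.422)| = 35.056 km/h.

35.06 km/h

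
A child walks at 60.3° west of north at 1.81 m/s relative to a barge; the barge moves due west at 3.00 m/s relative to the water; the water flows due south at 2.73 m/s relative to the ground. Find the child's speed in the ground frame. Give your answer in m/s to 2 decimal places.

In east/north components (m/s): child relative to barge = (-1.572, 0.897); barge relative to water = (-3.000, 0.000); water relative to ground = (0.000, -2.730).
Sum = (-4.572, -1.833) m/s.
Speed = |(-4.572, -1.833)| = 4.926 m/s.

4.93 m/s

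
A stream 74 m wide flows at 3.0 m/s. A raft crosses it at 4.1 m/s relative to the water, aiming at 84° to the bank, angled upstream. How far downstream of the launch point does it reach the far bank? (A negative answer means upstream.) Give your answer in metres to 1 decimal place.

Perpendicular speed = 4.078 m/s; crossing time = 74 / 4.078 = 18.148 s.
Net downstream speed = 2.571 m/s.
Drift = 2.571 × 18.148 = 46.667 m (downstream).

46.7 m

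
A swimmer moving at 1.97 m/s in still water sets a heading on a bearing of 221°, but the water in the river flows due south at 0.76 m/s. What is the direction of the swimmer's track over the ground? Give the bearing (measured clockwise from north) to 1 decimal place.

209.9°

Taking east as x and north as y: velocity relative to the water = (-1.292, -1.487) m/s; the water relative to ground = (0.000, -0.760) m/s.
Velocity relative to ground = (-1.292, -1.487) + (0.000, -0.760) = (-1.292, -2.247) m/s.
Bearing = atan2(-1.29, -2.25) = 209.91° clockwise from north.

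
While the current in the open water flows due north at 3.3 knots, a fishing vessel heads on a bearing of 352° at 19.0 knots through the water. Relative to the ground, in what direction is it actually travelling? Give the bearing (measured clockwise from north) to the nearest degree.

353°

Taking east as x and north as y: velocity relative to the water = (-2.644, 18.815) knots; the water relative to ground = (0.000, 3.300) knots.
Velocity relative to ground = (-2.644, 18.815) + (0.000, 3.300) = (-2.644, 22.115) knots.
Bearing = atan2(-2.64, 22.12) = 353.18° clockwise from north.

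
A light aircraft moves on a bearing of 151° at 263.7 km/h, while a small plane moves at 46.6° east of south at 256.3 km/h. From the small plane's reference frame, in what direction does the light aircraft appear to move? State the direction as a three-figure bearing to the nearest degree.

Taking east as x and north as y: light aircraft velocity = (127.844, -230.637) km/h; small plane velocity = (186.221, -176.101) km/h.
Velocity of light aircraft relative to small plane = (127.844, -230.637) − (186.221, -176.101) = (-58.377, -54.537) km/h.
Bearing = atan2(-58.38, -54.54) = 226.95° clockwise from north.

227°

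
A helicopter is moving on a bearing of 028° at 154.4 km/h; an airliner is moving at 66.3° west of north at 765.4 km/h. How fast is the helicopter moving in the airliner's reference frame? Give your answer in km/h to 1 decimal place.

792.1 km/h

Taking east as x and north as y: helicopter velocity = (72.486, 136.327) km/h; airliner velocity = (-700.848, 307.651) km/h.
Velocity of helicopter relative to airliner = (72.486, 136.327) − (-700.848, 307.651) = (773.335, -171.324) km/h.
Magnitude = |(773.335, -171.324)| = 792.085 km/h.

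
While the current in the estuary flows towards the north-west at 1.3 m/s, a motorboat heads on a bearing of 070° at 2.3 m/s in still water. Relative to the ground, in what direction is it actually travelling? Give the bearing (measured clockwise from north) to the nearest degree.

036°

Taking east as x and north as y: velocity relative to the water = (2.161, 0.787) m/s; the water relative to ground = (-0.919, 0.919) m/s.
Velocity relative to ground = (2.161, 0.787) + (-0.919, 0.919) = (1.242, 1.706) m/s.
Bearing = atan2(1.24, 1.71) = 36.06° clockwise from north.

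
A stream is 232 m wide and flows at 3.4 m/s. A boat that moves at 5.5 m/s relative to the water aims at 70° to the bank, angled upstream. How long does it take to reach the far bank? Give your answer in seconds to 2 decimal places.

The component of the boat's velocity perpendicular to the bank is 5.5 × sin 70° = 5.168 m/s.
The current is parallel to the bank, so it does not affect the crossing time.
Time = 232 / 5.168 = 44.889 s.

44.89 s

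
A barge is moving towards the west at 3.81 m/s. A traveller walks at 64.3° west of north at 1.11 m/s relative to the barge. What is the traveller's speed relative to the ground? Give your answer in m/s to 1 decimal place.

Taking east as x and north as y: barge velocity = (-3.810, 0.000) m/s; traveller velocity relative to barge = (-1.000, 0.481) m/s.
Velocity relative to ground = (-3.810, 0.000) + (-1.000, 0.481) = (-4.810, 0.481) m/s.
Speed = |(-4.810, 0.481)| = 4.834 m/s.

4.8 m/s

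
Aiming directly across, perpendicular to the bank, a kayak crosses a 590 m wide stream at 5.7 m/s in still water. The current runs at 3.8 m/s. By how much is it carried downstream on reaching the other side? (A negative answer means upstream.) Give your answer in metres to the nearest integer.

393 m

Perpendicular speed = 5.700 m/s; crossing time = 590 / 5.700 = 103.509 s.
Net downstream speed = 3.800 m/s.
Drift = 3.800 × 103.509 = 393.333 m (downstream).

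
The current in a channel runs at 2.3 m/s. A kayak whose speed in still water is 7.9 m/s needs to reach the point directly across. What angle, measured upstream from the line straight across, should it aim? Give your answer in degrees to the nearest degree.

To cancel the current, the upstream component of the kayak's velocity must equal the flow: 7.9 sin θ = 2.3.
sin θ = 2.3 / 7.9 = 0.2911.
θ = arcsin(0.2911) = 16.926°.

17°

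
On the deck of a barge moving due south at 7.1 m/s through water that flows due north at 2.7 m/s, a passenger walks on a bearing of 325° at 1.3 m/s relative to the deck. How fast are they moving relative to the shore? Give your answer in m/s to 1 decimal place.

3.4 m/s

In east/north components (m/s): passenger relative to barge = (-0.746, 1.065); barge relative to water = (0.000, -7.100); water relative to ground = (0.000, 2.700).
Sum = (-0.746, -3.335) m/s.
Speed = |(-0.746, -3.335)| = 3.417 m/s.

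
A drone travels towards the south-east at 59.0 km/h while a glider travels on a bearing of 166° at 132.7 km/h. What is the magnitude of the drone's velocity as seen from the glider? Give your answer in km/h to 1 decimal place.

87.6 km/h

Taking east as x and north as y: drone velocity = (41.719, -41.719) km/h; glider velocity = (32.103, -128.758) km/h.
Velocity of drone relative to glider = (41.719, -41.719) − (32.103, -128.758) = (9.616, 87.039) km/h.
Magnitude = |(9.616, 87.039)| = 87.569 km/h.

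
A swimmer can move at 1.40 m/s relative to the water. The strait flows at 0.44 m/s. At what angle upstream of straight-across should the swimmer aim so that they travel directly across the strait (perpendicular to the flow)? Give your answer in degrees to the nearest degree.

To cancel the current, the upstream component of the swimmer's velocity must equal the flow: 1.40 sin θ = 0.44.
sin θ = 0.44 / 1.40 = 0.3143.
θ = arcsin(0.3143) = 18.318°.

18°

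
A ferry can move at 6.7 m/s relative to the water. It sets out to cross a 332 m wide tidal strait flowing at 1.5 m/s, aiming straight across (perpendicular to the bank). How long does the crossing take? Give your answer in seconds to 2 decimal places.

The component of the ferry's velocity perpendicular to the bank is 6.7 m/s.
Only the cross-stream component determines the crossing time; the current contributes nothing perpendicular to the bank.
Time = 332 / 6.700 = 49.552 s.

49.55 s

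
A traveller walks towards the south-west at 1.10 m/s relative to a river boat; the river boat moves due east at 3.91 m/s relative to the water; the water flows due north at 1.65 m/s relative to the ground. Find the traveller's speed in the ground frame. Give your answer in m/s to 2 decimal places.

In east/north components (m/s): traveller relative to river boat = (-0.778, -0.778); river boat relative to water = (3.910, 0.000); water relative to ground = (0.000, 1.650).
Sum = (3.132, 0.872) m/s.
Speed = |(3.132, 0.872)| = 3.251 m/s.

3.25 m/s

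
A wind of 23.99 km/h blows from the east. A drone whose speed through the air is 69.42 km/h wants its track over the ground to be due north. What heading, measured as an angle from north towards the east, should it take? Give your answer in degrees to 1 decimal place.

The wind pushes perpendicular to the desired track; the heading must have a component into the wind equal to 23.99 km/h: 69.42 sin θ = 23.99.
sin θ = 0.3456, so θ = 20.217°.

20.2°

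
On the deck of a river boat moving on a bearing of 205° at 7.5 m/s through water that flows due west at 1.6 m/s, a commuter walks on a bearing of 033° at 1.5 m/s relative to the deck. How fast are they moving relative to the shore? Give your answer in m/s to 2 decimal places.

6.80 m/s

In east/north components (m/s): commuter relative to river boat = (0.817, 1.258); river boat relative to water = (-3.170, -6.797); water relative to ground = (-1.600, 0.000).
Sum = (-3.953, -5.539) m/s.
Speed = |(-3.953, -5.539)| = 6.805 m/s.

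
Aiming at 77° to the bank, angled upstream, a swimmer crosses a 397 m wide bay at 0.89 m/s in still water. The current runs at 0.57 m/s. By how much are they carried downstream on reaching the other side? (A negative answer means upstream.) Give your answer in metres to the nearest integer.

Perpendicular speed = 0.867 m/s; crossing time = 397 / 0.867 = 457.801 s.
Net downstream speed = 0.370 m/s.
Drift = 0.370 × 457.801 = 169.292 m (downstream).

169 m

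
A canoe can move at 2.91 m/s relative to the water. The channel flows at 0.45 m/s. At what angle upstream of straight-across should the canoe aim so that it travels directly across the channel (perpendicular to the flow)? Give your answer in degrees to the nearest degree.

To cancel the current, the upstream component of the canoe's velocity must equal the flow: 2.91 sin θ = 0.45.
sin θ = 0.45 / 2.91 = 0.1546.
θ = arcsin(0.1546) = 8.896°.

9°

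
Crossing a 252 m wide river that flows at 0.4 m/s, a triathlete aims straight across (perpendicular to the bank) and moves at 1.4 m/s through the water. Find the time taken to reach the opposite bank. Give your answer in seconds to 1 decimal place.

180.0 s

The component of the triathlete's velocity perpendicular to the bank is 1.4 m/s.
Only the cross-stream component determines the crossing time; the current contributes nothing perpendicular to the bank.
Time = 252 / 1.400 = 180.000 s.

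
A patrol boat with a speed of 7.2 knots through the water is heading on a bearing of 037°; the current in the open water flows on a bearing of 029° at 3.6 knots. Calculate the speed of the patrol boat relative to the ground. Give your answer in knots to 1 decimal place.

Taking east as x and north as y: velocity relative to the water = (4.333, 5.750) knots; the water relative to ground = (1.745, 3.149) knots.
Velocity relative to ground = (4.333, 5.750) + (1.745, 3.149) = (6.078, 8.899) knots.
Speed = |(6.078, 8.899)| = 10.777 knots.

10.8 knots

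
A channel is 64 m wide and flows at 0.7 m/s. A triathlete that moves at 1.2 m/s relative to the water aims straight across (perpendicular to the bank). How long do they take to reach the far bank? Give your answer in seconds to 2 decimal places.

53.33 s

The component of the triathlete's velocity perpendicular to the bank is 1.2 m/s.
Only the cross-stream component determines the crossing time; the current contributes nothing perpendicular to the bank.
Time = 64 / 1.200 = 53.333 s.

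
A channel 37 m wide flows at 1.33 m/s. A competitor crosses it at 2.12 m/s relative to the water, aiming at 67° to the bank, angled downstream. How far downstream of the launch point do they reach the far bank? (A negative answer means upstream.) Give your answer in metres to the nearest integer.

41 m

Perpendicular speed = 1.951 m/s; crossing time = 37 / 1.951 = 18.960 s.
Net downstream speed = 2.158 m/s.
Drift = 2.158 × 18.960 = 40.922 m (downstream).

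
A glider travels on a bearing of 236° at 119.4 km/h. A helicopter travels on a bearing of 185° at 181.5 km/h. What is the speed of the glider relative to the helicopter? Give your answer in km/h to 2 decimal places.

Taking east as x and north as y: glider velocity = (-98.987, -66.768) km/h; helicopter velocity = (-15.819, -180.809) km/h.
Velocity of glider relative to helicopter = (-98.987, -66.768) − (-15.819, -180.809) = (-83.168, 114.042) km/h.
Magnitude = |(-83.168, 114.042)| = 141.147 km/h.

141.15 km/h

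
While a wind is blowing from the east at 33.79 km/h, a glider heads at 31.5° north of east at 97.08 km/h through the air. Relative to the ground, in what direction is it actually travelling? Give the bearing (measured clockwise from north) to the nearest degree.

044°

Taking east as x and north as y: velocity relative to the air = (82.774, 50.724) km/h; the air relative to ground = (-33.790, 0.000) km/h.
Velocity relative to ground = (82.774, 50.724) + (-33.790, 0.000) = (48.984, 50.724) km/h.
Bearing = atan2(48.98, 50.72) = 44.00° clockwise from north.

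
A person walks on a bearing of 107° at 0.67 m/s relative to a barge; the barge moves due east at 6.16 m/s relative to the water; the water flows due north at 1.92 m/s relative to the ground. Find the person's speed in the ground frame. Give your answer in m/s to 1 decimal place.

In east/north components (m/s): person relative to barge = (0.641, -0.196); barge relative to water = (6.160, 0.000); water relative to ground = (0.000, 1.920).
Sum = (6.801, 1.724) m/s.
Speed = |(6.801, 1.724)| = 7.016 m/s.

7.0 m/s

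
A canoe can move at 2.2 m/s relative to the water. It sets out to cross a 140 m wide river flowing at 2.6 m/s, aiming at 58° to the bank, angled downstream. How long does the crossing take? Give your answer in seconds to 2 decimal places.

The component of the canoe's velocity perpendicular to the bank is 2.2 × sin 58° = 1.866 m/s.
The flow acts along the bank and has no component across it.
Time = 140 / 1.866 = 75.039 s.

75.04 s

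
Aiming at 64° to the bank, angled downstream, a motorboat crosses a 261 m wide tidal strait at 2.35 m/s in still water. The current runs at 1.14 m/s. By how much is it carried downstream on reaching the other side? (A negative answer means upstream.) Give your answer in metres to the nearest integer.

268 m

Perpendicular speed = 2.112 m/s; crossing time = 261 / 2.112 = 123.570 s.
Net downstream speed = 2.170 m/s.
Drift = 2.170 × 123.570 = 268.168 m (downstream).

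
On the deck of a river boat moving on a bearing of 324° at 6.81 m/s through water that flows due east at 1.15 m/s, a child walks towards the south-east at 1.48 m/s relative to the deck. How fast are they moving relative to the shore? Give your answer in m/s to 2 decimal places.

In east/north components (m/s): child relative to river boat = (1.047, -1.047); river boat relative to water = (-4.003, 5.509); water relative to ground = (1.150, 0.000).
Sum = (-1.806, 4.463) m/s.
Speed = |(-1.806, 4.463)| = 4.815 m/s.

4.81 m/s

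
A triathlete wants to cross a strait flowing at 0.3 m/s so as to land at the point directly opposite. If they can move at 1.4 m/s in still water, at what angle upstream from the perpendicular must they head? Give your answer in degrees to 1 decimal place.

12.4°

To cancel the current, the upstream component of the triathlete's velocity must equal the flow: 1.4 sin θ = 0.3.
sin θ = 0.3 / 1.4 = 0.2143.
θ = arcsin(0.2143) = 12.374°.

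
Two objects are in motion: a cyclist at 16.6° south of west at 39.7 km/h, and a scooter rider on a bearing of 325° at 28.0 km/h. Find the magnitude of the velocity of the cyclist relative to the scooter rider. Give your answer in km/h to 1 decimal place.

40.7 km/h

Taking east as x and north as y: cyclist velocity = (-38.045, -11.342) km/h; scooter rider velocity = (-16.060, 22.936) km/h.
Velocity of cyclist relative to scooter rider = (-38.045, -11.342) − (-16.060, 22.936) = (-21.985, -34.278) km/h.
Magnitude = |(-21.985, -34.278)| = 40.723 km/h.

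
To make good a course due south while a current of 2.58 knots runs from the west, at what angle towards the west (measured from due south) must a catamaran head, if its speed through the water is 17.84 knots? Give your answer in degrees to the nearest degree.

The current pushes perpendicular to the desired track; the heading must have a component into the current equal to 2.58 knots: 17.84 sin θ = 2.58.
sin θ = 0.1446, so θ = 8.315°.

8°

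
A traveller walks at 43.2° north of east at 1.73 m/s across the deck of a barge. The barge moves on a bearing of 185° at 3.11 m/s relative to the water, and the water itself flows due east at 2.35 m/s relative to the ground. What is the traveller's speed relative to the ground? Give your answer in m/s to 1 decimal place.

3.8 m/s

In east/north components (m/s): traveller relative to barge = (1.261, 1.184); barge relative to water = (-0.271, -3.098); water relative to ground = (2.350, 0.000).
Sum = (3.340, -1.914) m/s.
Speed = |(3.340, -1.914)| = 3.850 m/s.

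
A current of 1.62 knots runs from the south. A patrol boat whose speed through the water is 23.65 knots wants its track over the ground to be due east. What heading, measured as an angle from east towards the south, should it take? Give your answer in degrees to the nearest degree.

The current pushes perpendicular to the desired track; the heading must have a component into the current equal to 1.62 knots: 23.65 sin θ = 1.62.
sin θ = 0.0685, so θ = 3.928°.

4°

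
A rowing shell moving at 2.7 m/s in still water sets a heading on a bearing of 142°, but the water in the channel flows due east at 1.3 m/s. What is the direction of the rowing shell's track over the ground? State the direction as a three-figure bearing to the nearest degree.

Taking east as x and north as y: velocity relative to the water = (1.662, -2.128) m/s; the water relative to ground = (1.300, 0.000) m/s.
Velocity relative to ground = (1.662, -2.128) + (1.300, 0.000) = (2.962, -2.128) m/s.
Bearing = atan2(2.96, -2.13) = 125.69° clockwise from north.

126°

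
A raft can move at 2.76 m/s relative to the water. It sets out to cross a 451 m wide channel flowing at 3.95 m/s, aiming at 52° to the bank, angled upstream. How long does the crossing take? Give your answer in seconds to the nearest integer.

207 s

The component of the raft's velocity perpendicular to the bank is 2.76 × sin 52° = 2.175 m/s.
The current is parallel to the bank, so it does not affect the crossing time.
Time = 451 / 2.175 = 207.365 s.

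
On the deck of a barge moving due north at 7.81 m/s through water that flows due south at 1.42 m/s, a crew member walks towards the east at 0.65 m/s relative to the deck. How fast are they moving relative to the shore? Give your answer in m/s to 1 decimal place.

6.4 m/s

In east/north components (m/s): crew member relative to barge = (0.650, 0.000); barge relative to water = (0.000, 7.810); water relative to ground = (0.000, -1.420).
Sum = (0.650, 6.390) m/s.
Speed = |(0.650, 6.390)| = 6.423 m/s.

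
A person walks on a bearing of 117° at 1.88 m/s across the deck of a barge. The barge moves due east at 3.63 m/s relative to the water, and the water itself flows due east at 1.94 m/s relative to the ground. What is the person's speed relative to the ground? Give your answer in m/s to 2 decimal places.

7.30 m/s

In east/north components (m/s): person relative to barge = (1.675, -0.854); barge relative to water = (3.630, 0.000); water relative to ground = (1.940, 0.000).
Sum = (7.245, -0.854) m/s.
Speed = |(7.245, -0.854)| = 7.295 m/s.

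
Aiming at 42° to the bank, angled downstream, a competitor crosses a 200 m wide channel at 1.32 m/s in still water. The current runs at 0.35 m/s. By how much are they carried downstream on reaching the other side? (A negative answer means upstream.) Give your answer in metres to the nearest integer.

Perpendicular speed = 0.883 m/s; crossing time = 200 / 0.883 = 226.436 s.
Net downstream speed = 1.331 m/s.
Drift = 1.331 × 226.436 = 301.375 m (downstream).

301 m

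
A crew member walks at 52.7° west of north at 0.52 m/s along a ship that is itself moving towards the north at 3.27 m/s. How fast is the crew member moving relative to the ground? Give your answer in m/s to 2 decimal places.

3.61 m/s

Taking east as x and north as y: ship velocity = (0.000, 3.270) m/s; crew member velocity relative to ship = (-0.414, 0.315) m/s.
Velocity relative to ground = (0.000, 3.270) + (-0.414, 0.315) = (-0.414, 3.585) m/s.
Speed = |(-0.414, 3.585)| = 3.609 m/s.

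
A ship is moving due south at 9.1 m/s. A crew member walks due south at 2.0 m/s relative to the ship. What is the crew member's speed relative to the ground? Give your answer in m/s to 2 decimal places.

11.10 m/s

Taking east as x and north as y: ship velocity = (0.000, -9.100) m/s; crew member velocity relative to ship = (0.000, -2.000) m/s.
Velocity relative to ground = (0.000, -9.100) + (0.000, -2.000) = (0.000, -11.100) m/s.
Speed = |(0.000, -11.100)| = 11.100 m/s.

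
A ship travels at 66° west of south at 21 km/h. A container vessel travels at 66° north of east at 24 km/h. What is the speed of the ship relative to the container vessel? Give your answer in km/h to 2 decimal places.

Taking east as x and north as y: ship velocity = (-19.184, -8.541) km/h; container vessel velocity = (9.762, 21.925) km/h.
Velocity of ship relative to container vessel = (-19.184, -8.541) − (9.762, 21.925) = (-28.946, -30.467) km/h.
Magnitude = |(-28.946, -30.467)| = 42.025 km/h.

42.02 km/h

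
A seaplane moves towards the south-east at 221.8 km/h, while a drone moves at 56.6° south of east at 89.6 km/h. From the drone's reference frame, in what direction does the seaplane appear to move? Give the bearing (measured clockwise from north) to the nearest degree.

127°

Taking east as x and north as y: seaplane velocity = (156.836, -156.836) km/h; drone velocity = (49.323, -74.802) km/h.
Velocity of seaplane relative to drone = (156.836, -156.836) − (49.323, -74.802) = (107.513, -82.034) km/h.
Bearing = atan2(107.51, -82.03) = 127.34° clockwise from north.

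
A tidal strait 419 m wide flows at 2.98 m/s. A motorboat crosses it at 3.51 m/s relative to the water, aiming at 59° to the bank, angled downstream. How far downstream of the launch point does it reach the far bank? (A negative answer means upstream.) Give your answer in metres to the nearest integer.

667 m

Perpendicular speed = 3.009 m/s; crossing time = 419 / 3.009 = 139.265 s.
Net downstream speed = 4.788 m/s.
Drift = 4.788 × 139.265 = 666.770 m (downstream).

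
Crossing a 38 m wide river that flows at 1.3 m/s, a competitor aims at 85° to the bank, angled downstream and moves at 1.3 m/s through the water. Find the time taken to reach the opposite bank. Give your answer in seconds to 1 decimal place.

The component of the competitor's velocity perpendicular to the bank is 1.3 × sin 85° = 1.295 m/s.
Only the cross-stream component determines the crossing time; the current contributes nothing perpendicular to the bank.
Time = 38 / 1.295 = 29.342 s.

29.3 s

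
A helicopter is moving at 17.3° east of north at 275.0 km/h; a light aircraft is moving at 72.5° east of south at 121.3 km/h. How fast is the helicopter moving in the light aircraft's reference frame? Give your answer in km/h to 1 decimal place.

301.0 km/h

Taking east as x and north as y: helicopter velocity = (81.778, 262.559) km/h; light aircraft velocity = (115.686, -36.476) km/h.
Velocity of helicopter relative to light aircraft = (81.778, 262.559) − (115.686, -36.476) = (-33.908, 299.035) km/h.
Magnitude = |(-33.908, 299.035)| = 300.951 km/h.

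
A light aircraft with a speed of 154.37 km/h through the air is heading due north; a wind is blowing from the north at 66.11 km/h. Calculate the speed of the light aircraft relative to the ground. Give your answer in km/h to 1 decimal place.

Taking east as x and north as y: velocity relative to the air = (0.000, 154.370) km/h; the air relative to ground = (0.000, -66.110) km/h.
Velocity relative to ground = (0.000, 154.370) + (0.000, -66.110) = (0.000, 88.260) km/h.
Speed = |(0.000, 88.260)| = 88.260 km/h.

88.3 km/h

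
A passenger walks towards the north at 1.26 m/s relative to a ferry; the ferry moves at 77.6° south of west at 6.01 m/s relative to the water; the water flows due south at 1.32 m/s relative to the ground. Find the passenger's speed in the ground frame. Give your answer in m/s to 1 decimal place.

In east/north components (m/s): passenger relative to ferry = (0.000, 1.260); ferry relative to water = (-1.291, -5.870); water relative to ground = (0.000, -1.320).
Sum = (-1.291, -5.930) m/s.
Speed = |(-1.291, -5.930)| = 6.069 m/s.

6.1 m/s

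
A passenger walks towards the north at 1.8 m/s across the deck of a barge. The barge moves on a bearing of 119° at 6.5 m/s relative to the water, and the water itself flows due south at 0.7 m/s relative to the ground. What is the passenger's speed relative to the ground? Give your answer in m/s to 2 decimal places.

6.04 m/s

In east/north components (m/s): passenger relative to barge = (0.000, 1.800); barge relative to water = (5.685, -3.151); water relative to ground = (0.000, -0.700).
Sum = (5.685, -2.051) m/s.
Speed = |(5.685, -2.051)| = 6.044 m/s.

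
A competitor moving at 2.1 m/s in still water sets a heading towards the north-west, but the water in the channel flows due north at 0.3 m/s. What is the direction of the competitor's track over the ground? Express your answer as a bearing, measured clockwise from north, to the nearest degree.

320°

Taking east as x and north as y: velocity relative to the water = (-1.485, 1.485) m/s; the water relative to ground = (0.000, 0.300) m/s.
Velocity relative to ground = (-1.485, 1.485) + (0.000, 0.300) = (-1.485, 1.785) m/s.
Bearing = atan2(-1.48, 1.78) = 320.24° clockwise from north.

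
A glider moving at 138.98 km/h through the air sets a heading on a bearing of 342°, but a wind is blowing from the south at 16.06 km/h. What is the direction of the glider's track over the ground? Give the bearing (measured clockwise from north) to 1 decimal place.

343.8°

Taking east as x and north as y: velocity relative to the air = (-42.947, 132.178) km/h; the air relative to ground = (0.000, 16.060) km/h.
Velocity relative to ground = (-42.947, 132.178) + (0.000, 16.060) = (-42.947, 148.238) km/h.
Bearing = atan2(-42.95, 148.24) = 343.84° clockwise from north.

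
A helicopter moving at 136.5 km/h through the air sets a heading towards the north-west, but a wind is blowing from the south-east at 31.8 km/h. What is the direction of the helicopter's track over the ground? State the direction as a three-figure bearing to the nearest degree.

315°

Taking east as x and north as y: velocity relative to the air = (-96.520, 96.520) km/h; the air relative to ground = (-22.486, 22.486) km/h.
Velocity relative to ground = (-96.520, 96.520) + (-22.486, 22.486) = (-119.006, 119.006) km/h.
Bearing = atan2(-119.01, 119.01) = 315.00° clockwise from north.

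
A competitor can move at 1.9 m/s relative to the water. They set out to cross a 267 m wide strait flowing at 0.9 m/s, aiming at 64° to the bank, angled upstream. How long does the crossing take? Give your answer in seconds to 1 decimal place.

The component of the competitor's velocity perpendicular to the bank is 1.9 × sin 64° = 1.708 m/s.
Only the cross-stream component determines the crossing time; the current contributes nothing perpendicular to the bank.
Time = 267 / 1.708 = 156.350 s.

156.3 s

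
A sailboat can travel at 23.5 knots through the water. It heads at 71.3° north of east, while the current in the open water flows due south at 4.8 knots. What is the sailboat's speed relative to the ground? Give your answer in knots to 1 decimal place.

19.0 knots

Taking east as x and north as y: velocity relative to the water = (7.534, 22.259) knots; the water relative to ground = (0.000, -4.800) knots.
Velocity relative to ground = (7.534, 22.259) + (0.000, -4.800) = (7.534, 17.459) knots.
Speed = |(7.534, 17.459)| = 19.016 knots.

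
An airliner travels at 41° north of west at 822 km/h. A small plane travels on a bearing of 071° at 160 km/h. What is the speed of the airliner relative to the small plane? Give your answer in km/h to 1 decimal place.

912.6 km/h

Taking east as x and north as y: airliner velocity = (-620.371, 539.281) km/h; small plane velocity = (151.283, 52.091) km/h.
Velocity of airliner relative to small plane = (-620.371, 539.281) − (151.283, 52.091) = (-771.654, 487.190) km/h.
Magnitude = |(-771.654, 487.190)| = 912.581 km/h.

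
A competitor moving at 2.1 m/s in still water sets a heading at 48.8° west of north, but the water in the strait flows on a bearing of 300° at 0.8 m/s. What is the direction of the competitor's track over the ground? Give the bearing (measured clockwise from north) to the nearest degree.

Taking east as x and north as y: velocity relative to the water = (-1.580, 1.383) m/s; the water relative to ground = (-0.693, 0.400) m/s.
Velocity relative to ground = (-1.580, 1.383) + (-0.693, 0.400) = (-2.273, 1.783) m/s.
Bearing = atan2(-2.27, 1.78) = 308.12° clockwise from north.

308°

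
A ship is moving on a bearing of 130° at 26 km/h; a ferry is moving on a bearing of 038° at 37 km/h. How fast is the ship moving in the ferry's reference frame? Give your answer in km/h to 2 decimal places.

45.96 km/h

Taking east as x and north as y: ship velocity = (19.917, -16.712) km/h; ferry velocity = (22.779, 29.156) km/h.
Velocity of ship relative to ferry = (19.917, -16.712) − (22.779, 29.156) = (-2.862, -45.869) km/h.
Magnitude = |(-2.862, -45.869)| = 45.958 km/h.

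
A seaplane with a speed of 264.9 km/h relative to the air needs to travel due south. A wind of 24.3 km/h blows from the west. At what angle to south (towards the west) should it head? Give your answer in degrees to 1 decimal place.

5.3°

The wind pushes perpendicular to the desired track; the heading must have a component into the wind equal to 24.3 km/h: 264.9 sin θ = 24.3.
sin θ = 0.0917, so θ = 5.263°.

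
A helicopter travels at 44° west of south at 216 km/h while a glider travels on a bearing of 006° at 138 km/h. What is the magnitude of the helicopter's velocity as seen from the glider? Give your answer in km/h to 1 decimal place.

Taking east as x and north as y: helicopter velocity = (-150.046, -155.377) km/h; glider velocity = (14.425, 137.244) km/h.
Velocity of helicopter relative to glider = (-150.046, -155.377) − (14.425, 137.244) = (-164.471, -292.621) km/h.
Magnitude = |(-164.471, -292.621)| = 335.676 km/h.

335.7 km/h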